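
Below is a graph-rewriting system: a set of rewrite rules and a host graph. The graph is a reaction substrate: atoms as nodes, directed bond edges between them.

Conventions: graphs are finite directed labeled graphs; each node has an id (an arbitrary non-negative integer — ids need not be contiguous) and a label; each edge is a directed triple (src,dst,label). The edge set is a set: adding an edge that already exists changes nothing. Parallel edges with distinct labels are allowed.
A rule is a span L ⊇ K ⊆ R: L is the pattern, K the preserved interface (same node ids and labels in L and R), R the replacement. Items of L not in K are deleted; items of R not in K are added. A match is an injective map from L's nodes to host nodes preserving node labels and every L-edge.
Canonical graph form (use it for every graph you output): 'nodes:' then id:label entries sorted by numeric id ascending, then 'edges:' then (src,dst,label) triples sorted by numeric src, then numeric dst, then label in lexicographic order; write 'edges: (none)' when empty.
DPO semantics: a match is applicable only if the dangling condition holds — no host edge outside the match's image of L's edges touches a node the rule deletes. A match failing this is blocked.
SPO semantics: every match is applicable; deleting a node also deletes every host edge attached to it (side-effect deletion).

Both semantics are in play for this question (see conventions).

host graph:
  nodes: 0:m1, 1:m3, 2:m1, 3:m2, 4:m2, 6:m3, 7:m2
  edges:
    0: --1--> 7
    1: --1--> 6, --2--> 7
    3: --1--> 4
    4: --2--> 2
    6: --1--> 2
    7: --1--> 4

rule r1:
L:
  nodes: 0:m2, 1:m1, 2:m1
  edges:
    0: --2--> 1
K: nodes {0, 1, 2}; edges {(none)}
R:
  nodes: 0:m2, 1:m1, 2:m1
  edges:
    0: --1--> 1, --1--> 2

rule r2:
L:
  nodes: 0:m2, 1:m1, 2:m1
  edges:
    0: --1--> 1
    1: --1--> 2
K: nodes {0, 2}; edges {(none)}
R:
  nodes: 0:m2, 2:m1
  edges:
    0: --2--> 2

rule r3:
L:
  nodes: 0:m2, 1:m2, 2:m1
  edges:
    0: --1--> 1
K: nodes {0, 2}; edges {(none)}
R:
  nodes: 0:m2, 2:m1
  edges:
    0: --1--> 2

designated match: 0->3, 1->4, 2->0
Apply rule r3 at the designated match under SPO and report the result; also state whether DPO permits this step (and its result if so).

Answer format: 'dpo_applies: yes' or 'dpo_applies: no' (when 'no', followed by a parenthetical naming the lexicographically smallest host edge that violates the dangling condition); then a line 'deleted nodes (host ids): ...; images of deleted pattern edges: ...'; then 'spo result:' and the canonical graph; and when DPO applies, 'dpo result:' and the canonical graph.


dpo_applies: no
(the rule deletes node 4, which keeps host edge (4,2,2) outside the match image — the dangling condition fails, DPO blocks; SPO proceeds and side-deletes such edges)
deleted nodes (host ids): 4; images of deleted pattern edges: (3,4,1)
spo result:
nodes: 0:m1, 1:m3, 2:m1, 3:m2, 6:m3, 7:m2
edges: (0,7,1); (1,6,1); (1,7,2); (3,0,1); (6,2,1)


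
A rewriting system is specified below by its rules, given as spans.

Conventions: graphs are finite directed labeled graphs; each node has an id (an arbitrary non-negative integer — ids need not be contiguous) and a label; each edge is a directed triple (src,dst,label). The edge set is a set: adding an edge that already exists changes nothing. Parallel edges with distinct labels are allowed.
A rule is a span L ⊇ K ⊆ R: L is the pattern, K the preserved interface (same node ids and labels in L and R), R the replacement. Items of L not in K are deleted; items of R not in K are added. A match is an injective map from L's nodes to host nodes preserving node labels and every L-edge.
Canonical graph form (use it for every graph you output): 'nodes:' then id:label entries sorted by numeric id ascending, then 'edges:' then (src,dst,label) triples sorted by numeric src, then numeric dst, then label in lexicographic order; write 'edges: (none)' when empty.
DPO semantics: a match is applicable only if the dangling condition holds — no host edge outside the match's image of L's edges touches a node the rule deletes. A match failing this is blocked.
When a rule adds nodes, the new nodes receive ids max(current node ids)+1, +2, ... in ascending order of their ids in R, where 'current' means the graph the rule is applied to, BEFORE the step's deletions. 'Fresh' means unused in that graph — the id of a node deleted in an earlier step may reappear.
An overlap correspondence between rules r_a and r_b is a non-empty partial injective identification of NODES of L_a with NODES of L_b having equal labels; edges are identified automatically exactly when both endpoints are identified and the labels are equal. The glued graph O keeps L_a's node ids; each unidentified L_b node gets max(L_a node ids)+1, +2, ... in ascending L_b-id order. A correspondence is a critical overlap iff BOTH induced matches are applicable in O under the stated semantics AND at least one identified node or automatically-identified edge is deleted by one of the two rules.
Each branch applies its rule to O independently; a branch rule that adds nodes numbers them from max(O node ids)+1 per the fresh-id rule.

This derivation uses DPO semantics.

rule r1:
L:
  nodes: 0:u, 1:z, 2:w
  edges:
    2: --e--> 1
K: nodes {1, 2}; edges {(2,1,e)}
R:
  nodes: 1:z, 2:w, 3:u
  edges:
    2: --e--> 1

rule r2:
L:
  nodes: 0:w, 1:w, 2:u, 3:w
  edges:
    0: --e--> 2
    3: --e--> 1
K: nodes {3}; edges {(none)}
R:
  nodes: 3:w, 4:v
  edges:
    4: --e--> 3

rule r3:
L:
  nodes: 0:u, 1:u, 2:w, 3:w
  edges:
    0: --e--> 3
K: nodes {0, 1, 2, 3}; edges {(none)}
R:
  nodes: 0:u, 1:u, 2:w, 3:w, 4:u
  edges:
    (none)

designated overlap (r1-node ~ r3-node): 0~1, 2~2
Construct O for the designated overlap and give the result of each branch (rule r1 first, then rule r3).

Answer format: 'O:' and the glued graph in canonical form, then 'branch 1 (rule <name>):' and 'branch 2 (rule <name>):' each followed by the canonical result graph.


O:
nodes: 0:u, 1:z, 2:w, 3:u, 4:w
edges: (2,1,e); (3,4,e)
branch 1 (rule r1):
nodes: 1:z, 2:w, 3:u, 4:w, 5:u
edges: (2,1,e); (3,4,e)
branch 2 (rule r3):
nodes: 0:u, 1:z, 2:w, 3:u, 4:w, 5:u
edges: (2,1,e)


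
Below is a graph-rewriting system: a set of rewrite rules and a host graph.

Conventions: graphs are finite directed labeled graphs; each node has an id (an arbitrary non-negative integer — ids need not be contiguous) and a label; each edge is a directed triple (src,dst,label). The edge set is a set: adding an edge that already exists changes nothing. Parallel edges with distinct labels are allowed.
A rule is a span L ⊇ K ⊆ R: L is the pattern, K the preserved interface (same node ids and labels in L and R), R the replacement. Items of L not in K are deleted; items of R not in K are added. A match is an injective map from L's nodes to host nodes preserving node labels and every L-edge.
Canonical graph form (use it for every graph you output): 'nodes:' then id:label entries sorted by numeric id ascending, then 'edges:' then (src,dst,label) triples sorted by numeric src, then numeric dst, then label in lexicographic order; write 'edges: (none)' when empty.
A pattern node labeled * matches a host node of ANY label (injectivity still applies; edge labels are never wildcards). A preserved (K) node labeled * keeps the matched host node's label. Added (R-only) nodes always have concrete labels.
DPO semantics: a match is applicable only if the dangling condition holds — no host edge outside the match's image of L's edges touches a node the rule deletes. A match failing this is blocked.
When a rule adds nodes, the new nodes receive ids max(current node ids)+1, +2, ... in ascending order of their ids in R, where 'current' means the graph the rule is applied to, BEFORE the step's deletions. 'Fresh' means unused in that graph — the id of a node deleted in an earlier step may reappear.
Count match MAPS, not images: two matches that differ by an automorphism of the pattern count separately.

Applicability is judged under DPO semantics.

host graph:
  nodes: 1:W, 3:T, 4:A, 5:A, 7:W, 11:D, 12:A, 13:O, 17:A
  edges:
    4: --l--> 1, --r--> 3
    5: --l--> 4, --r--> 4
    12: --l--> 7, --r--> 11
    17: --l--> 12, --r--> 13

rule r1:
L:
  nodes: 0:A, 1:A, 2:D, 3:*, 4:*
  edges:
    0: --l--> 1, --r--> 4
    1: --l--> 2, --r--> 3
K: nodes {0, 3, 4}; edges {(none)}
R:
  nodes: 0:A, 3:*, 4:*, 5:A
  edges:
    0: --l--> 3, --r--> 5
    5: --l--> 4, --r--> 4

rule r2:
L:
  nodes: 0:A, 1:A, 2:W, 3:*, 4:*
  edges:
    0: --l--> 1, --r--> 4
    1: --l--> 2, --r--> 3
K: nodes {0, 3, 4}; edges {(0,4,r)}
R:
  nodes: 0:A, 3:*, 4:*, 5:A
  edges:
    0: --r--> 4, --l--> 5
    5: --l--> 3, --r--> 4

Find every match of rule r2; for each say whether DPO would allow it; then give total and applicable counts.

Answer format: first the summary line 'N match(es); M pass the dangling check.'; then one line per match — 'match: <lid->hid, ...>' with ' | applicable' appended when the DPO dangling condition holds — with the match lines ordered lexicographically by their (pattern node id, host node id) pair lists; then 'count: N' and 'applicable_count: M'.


1 match(es); 1 pass the dangling check.
match: 0->17, 1->12, 2->7, 3->11, 4->13 | applicable
count: 1
applicable_count: 1


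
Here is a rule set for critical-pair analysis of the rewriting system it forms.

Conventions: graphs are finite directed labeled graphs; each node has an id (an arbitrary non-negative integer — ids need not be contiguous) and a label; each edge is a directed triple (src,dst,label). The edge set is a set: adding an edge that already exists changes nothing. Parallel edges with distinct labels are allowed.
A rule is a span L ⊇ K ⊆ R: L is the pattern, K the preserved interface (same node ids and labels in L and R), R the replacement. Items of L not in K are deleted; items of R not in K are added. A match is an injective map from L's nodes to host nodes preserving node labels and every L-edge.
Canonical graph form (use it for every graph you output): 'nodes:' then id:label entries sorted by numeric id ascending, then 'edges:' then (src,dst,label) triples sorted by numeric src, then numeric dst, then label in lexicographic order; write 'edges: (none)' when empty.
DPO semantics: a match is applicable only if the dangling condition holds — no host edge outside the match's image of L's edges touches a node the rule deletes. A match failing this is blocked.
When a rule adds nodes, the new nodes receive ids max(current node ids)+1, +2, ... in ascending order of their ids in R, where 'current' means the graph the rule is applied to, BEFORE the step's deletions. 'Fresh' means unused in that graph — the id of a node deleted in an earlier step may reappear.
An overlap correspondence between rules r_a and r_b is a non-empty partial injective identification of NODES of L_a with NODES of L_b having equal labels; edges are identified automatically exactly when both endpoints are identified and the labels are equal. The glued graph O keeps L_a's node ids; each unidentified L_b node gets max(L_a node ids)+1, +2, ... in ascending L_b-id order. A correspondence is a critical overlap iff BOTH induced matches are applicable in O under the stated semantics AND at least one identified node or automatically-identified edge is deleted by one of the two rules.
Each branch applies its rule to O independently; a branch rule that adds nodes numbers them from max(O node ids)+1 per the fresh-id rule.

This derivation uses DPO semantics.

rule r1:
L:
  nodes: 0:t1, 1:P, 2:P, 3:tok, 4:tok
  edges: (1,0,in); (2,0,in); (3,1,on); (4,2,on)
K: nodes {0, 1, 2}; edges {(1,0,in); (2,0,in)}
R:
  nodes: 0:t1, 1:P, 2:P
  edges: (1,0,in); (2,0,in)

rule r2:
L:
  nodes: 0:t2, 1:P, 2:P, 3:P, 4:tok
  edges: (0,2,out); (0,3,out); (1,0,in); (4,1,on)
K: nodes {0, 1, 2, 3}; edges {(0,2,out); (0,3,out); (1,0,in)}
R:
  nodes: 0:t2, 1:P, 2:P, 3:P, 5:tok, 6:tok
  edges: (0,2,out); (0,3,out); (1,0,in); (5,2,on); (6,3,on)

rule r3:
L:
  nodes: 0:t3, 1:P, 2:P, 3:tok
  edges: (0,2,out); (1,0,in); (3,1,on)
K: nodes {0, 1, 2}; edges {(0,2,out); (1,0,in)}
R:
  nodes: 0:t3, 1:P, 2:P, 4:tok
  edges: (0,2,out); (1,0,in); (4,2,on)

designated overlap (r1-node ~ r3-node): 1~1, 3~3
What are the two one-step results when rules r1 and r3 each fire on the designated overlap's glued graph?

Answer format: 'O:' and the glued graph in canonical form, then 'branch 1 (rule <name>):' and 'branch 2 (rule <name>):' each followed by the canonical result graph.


O:
nodes: 0:t1, 1:P, 2:P, 3:tok, 4:tok, 5:t3, 6:P
edges: (1,0,in); (1,5,in); (2,0,in); (3,1,on); (4,2,on); (5,6,out)
branch 1 (rule r1):
nodes: 0:t1, 1:P, 2:P, 5:t3, 6:P
edges: (1,0,in); (1,5,in); (2,0,in); (5,6,out)
branch 2 (rule r3):
nodes: 0:t1, 1:P, 2:P, 4:tok, 5:t3, 6:P, 7:tok
edges: (1,0,in); (1,5,in); (2,0,in); (4,2,on); (5,6,out); (7,6,on)


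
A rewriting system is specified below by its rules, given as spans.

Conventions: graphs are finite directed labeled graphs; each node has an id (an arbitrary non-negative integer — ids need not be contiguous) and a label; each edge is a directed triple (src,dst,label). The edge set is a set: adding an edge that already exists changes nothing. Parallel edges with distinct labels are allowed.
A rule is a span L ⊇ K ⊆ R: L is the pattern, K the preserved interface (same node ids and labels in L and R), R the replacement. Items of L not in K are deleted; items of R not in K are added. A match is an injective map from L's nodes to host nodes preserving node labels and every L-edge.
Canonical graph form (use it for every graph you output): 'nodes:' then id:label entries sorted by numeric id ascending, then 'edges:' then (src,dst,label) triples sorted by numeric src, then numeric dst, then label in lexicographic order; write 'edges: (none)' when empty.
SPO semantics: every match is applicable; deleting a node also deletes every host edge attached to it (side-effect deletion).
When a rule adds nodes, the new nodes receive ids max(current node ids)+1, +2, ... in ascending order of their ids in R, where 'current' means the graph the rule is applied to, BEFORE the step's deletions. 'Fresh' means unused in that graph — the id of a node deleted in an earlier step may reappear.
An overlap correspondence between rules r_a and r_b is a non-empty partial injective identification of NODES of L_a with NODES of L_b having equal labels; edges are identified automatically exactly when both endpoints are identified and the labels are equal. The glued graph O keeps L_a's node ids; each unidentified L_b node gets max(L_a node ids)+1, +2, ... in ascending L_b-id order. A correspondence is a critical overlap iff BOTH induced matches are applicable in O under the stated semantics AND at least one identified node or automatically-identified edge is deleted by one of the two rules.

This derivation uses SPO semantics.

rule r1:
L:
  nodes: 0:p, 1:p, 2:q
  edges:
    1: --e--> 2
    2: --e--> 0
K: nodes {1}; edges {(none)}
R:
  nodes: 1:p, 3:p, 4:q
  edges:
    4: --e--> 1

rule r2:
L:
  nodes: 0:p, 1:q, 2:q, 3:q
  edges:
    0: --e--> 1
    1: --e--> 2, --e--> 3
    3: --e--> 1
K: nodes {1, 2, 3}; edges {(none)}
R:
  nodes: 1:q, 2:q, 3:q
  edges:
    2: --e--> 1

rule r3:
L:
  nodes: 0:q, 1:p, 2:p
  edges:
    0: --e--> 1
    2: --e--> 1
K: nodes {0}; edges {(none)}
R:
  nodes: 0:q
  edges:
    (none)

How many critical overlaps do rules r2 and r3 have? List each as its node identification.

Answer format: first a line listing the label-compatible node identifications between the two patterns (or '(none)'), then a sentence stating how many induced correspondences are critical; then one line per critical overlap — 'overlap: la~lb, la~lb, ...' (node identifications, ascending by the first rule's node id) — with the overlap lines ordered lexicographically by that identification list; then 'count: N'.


label-compatible node identifications between L(r2) and L(r3): 0~1, 0~2, 1~0, 2~0, 3~0
8 of the induced correspondences are critical overlaps of r2 and r3.
overlap: 0~1
overlap: 0~1, 1~0
overlap: 0~1, 2~0
overlap: 0~1, 3~0
overlap: 0~2
overlap: 0~2, 1~0
overlap: 0~2, 2~0
overlap: 0~2, 3~0
count: 8


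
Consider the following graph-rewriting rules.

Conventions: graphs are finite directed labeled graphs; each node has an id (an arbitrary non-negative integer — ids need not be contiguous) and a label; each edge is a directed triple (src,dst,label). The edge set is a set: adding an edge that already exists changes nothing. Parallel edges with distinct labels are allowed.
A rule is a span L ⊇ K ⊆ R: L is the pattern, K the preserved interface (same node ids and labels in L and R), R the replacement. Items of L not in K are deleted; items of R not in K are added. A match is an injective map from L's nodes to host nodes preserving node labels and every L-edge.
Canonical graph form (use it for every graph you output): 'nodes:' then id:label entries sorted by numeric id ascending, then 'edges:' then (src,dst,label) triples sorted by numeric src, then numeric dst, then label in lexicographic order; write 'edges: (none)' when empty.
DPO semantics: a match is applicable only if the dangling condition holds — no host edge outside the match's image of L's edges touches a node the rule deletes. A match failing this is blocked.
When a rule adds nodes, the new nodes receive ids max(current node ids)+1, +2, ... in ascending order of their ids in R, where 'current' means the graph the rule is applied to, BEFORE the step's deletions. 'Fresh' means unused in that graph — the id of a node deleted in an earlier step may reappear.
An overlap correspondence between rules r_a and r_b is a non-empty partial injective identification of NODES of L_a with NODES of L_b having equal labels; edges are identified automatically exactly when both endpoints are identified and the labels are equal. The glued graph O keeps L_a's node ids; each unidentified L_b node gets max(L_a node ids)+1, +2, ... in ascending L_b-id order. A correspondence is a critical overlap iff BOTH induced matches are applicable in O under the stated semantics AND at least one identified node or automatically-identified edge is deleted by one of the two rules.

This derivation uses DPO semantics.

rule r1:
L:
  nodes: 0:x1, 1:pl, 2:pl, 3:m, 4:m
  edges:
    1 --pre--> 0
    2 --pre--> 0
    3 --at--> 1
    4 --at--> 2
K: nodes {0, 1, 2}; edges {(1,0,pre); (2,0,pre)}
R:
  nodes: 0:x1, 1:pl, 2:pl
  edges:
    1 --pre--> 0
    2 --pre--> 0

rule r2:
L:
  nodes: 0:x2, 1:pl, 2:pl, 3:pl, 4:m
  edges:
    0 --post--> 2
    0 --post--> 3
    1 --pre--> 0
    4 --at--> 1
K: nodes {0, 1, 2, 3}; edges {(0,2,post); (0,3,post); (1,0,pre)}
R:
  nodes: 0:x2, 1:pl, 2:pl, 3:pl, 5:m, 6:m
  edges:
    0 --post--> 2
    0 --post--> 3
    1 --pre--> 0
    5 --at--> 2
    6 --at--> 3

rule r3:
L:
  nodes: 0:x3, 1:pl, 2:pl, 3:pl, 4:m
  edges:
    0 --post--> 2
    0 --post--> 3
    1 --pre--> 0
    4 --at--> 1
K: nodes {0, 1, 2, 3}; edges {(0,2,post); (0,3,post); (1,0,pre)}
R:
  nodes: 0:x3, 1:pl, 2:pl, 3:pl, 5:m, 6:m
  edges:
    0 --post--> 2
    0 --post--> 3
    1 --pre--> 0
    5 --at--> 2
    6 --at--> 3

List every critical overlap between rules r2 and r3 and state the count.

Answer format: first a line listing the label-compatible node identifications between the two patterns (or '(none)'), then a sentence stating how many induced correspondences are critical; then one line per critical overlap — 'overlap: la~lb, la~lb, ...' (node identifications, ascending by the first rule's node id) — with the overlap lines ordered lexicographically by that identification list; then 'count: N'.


label-compatible node identifications between L(r2) and L(r3): 1~1, 1~2, 1~3, 2~1, 2~2, 2~3, 3~1, 3~2, 3~3, 4~4
7 of the induced correspondences are critical overlaps of r2 and r3.
overlap: 1~1, 2~2, 3~3, 4~4
overlap: 1~1, 2~2, 4~4
overlap: 1~1, 2~3, 3~2, 4~4
overlap: 1~1, 2~3, 4~4
overlap: 1~1, 3~2, 4~4
overlap: 1~1, 3~3, 4~4
overlap: 1~1, 4~4
count: 7


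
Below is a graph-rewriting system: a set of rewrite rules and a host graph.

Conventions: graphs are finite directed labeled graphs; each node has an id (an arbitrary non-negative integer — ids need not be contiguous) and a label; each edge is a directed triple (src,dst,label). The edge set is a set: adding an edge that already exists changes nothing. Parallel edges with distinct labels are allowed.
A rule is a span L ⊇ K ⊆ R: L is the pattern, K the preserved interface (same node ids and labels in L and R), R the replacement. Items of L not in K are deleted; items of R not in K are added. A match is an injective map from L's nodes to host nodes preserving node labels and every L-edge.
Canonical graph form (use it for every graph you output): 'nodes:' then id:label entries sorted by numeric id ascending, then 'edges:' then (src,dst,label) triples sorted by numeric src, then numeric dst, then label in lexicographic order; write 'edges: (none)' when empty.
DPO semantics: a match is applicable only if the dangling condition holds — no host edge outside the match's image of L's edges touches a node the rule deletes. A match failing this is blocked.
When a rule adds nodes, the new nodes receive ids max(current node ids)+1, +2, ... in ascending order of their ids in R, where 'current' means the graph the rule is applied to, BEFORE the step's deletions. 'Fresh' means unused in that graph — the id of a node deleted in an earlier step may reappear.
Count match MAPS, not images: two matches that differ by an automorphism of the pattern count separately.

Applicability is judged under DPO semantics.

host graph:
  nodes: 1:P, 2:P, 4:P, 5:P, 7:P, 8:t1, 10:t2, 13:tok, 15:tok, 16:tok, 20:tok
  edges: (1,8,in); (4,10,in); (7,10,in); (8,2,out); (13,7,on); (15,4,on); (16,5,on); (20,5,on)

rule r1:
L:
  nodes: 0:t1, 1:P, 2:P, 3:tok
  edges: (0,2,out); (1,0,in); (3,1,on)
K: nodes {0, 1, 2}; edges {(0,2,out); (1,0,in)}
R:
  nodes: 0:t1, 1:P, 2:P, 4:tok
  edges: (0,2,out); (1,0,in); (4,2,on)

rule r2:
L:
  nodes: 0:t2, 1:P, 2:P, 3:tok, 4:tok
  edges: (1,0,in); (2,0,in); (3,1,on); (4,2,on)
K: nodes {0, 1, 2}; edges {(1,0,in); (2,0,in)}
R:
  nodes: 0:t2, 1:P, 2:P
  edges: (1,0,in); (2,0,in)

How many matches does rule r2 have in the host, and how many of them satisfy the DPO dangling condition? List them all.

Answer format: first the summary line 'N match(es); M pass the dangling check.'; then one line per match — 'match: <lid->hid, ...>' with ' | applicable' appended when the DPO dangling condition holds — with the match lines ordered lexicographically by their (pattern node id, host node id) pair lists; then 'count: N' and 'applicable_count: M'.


2 match(es); 2 pass the dangling check.
match: 0->10, 1->4, 2->7, 3->15, 4->13 | applicable
match: 0->10, 1->7, 2->4, 3->13, 4->15 | applicable
count: 2
applicable_count: 2


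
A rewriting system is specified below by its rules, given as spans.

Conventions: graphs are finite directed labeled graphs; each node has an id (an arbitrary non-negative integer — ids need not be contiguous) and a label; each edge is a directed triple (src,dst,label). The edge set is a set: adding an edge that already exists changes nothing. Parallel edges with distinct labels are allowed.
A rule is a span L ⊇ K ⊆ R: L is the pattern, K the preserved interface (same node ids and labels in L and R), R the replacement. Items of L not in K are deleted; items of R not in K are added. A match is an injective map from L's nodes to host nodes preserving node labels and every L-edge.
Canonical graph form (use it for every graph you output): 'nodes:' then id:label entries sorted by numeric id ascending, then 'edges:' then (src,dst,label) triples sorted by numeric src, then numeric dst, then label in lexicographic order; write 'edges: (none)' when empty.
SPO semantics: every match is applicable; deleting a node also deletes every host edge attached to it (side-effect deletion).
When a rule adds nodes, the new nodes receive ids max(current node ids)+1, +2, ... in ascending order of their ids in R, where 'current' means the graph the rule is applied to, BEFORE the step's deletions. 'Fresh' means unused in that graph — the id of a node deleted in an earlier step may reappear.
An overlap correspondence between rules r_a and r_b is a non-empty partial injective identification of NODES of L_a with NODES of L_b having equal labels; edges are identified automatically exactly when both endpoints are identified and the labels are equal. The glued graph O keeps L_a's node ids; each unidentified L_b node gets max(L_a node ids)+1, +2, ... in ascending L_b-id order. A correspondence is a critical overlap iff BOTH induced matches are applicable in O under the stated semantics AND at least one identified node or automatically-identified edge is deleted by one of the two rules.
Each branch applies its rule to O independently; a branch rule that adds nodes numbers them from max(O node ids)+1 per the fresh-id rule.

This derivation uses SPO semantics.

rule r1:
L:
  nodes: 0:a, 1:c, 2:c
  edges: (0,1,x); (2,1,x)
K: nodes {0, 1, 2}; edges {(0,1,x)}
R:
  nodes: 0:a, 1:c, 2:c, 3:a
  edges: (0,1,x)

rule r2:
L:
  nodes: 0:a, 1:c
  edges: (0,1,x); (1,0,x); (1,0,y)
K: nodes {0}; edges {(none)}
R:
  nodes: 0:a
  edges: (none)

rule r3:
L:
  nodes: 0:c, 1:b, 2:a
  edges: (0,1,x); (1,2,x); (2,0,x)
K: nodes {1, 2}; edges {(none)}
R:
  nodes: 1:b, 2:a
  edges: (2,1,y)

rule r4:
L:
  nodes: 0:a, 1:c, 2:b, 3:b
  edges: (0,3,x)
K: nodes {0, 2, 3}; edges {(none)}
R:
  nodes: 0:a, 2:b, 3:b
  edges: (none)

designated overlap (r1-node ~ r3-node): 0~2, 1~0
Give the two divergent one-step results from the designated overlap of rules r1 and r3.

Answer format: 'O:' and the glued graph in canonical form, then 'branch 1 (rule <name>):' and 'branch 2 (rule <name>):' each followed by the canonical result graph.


O:
nodes: 0:a, 1:c, 2:c, 3:b
edges: (0,1,x); (1,3,x); (2,1,x); (3,0,x)
branch 1 (rule r1):
nodes: 0:a, 1:c, 2:c, 3:b, 4:a
edges: (0,1,x); (1,3,x); (3,0,x)
branch 2 (rule r3):
nodes: 0:a, 2:c, 3:b
edges: (0,3,y)


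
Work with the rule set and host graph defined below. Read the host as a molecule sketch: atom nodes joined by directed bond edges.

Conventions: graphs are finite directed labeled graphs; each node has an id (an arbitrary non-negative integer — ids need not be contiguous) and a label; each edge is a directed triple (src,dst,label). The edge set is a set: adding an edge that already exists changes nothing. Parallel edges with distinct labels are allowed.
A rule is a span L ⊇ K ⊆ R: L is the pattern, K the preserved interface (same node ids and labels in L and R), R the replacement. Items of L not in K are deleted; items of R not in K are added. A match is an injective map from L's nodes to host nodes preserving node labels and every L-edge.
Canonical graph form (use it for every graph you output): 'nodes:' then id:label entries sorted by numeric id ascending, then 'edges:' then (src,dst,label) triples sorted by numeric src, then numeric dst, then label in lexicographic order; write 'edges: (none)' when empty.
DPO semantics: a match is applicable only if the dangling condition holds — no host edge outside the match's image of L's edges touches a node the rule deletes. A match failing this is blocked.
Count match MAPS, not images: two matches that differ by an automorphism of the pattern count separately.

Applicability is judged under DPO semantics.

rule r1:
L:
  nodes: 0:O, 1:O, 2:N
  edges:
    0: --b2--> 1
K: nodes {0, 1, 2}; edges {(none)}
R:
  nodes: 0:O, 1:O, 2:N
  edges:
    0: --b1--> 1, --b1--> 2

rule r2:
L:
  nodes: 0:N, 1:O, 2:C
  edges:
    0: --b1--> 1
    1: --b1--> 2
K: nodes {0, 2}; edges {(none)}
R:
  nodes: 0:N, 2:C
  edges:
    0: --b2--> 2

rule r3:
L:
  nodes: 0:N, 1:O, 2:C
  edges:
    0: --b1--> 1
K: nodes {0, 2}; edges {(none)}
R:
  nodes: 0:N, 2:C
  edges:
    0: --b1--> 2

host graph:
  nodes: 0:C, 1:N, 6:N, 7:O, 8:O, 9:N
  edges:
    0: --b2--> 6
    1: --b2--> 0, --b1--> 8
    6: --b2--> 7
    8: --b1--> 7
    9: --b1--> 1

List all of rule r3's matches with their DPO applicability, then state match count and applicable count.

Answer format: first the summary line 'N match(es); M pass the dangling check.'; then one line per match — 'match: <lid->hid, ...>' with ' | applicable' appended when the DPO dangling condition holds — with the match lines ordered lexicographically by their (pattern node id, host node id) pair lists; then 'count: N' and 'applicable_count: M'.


1 match(es); 0 pass the dangling check.
match: 0->1, 1->8, 2->0
count: 1
applicable_count: 0


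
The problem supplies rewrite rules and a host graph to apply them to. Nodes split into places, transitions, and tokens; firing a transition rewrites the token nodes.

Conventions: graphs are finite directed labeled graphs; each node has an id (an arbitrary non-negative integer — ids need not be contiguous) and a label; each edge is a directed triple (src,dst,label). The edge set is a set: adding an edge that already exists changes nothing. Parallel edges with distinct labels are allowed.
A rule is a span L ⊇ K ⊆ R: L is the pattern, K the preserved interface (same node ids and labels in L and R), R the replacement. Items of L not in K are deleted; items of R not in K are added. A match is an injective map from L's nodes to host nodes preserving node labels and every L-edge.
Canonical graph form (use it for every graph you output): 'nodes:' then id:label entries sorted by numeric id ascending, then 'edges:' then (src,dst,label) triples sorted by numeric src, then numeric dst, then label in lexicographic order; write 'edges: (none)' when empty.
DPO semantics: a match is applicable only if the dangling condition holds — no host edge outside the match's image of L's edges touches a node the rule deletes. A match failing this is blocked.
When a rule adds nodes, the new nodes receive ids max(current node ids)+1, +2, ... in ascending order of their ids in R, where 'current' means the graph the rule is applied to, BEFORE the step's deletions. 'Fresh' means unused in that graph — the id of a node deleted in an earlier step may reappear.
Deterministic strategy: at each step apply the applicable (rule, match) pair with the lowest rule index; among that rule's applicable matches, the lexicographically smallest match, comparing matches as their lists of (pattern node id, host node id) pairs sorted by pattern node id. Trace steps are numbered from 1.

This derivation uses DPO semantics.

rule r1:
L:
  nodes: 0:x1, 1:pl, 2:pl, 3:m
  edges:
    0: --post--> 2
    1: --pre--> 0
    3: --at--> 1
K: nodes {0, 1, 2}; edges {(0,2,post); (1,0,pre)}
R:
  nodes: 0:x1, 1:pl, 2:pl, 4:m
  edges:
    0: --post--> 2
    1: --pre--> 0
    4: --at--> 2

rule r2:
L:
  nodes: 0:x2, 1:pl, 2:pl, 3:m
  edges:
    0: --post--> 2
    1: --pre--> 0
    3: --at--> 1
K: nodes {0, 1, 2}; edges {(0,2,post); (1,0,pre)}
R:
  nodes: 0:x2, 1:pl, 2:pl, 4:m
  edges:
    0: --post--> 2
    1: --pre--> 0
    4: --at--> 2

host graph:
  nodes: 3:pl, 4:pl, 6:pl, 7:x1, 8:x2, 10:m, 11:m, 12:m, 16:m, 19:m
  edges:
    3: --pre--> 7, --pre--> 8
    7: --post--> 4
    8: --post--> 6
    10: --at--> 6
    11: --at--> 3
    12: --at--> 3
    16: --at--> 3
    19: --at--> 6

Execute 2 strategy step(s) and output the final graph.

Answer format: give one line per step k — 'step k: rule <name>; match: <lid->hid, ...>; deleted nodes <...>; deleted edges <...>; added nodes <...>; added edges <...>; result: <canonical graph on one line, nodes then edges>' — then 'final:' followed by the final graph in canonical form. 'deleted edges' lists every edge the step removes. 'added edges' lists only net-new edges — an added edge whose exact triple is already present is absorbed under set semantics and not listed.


step 1: rule r1; match: 0->7, 1->3, 2->4, 3->11; deleted nodes 11; deleted edges (11,3,at); added nodes 20; added edges (20,4,at); result: nodes: 3:pl, 4:pl, 6:pl, 7:x1, 8:x2, 10:m, 12:m, 16:m, 19:m, 20:m edges: (3,7,pre); (3,8,pre); (7,4,post); (8,6,post); (10,6,at); (12,3,at); (16,3,at); (19,6,at); (20,4,at)
step 2: rule r1; match: 0->7, 1->3, 2->4, 3->12; deleted nodes 12; deleted edges (12,3,at); added nodes 21; added edges (21,4,at); result: nodes: 3:pl, 4:pl, 6:pl, 7:x1, 8:x2, 10:m, 16:m, 19:m, 20:m, 21:m edges: (3,7,pre); (3,8,pre); (7,4,post); (8,6,post); (10,6,at); (16,3,at); (19,6,at); (20,4,at); (21,4,at)
final:
nodes: 3:pl, 4:pl, 6:pl, 7:x1, 8:x2, 10:m, 16:m, 19:m, 20:m, 21:m
edges: (3,7,pre); (3,8,pre); (7,4,post); (8,6,post); (10,6,at); (16,3,at); (19,6,at); (20,4,at); (21,4,at)


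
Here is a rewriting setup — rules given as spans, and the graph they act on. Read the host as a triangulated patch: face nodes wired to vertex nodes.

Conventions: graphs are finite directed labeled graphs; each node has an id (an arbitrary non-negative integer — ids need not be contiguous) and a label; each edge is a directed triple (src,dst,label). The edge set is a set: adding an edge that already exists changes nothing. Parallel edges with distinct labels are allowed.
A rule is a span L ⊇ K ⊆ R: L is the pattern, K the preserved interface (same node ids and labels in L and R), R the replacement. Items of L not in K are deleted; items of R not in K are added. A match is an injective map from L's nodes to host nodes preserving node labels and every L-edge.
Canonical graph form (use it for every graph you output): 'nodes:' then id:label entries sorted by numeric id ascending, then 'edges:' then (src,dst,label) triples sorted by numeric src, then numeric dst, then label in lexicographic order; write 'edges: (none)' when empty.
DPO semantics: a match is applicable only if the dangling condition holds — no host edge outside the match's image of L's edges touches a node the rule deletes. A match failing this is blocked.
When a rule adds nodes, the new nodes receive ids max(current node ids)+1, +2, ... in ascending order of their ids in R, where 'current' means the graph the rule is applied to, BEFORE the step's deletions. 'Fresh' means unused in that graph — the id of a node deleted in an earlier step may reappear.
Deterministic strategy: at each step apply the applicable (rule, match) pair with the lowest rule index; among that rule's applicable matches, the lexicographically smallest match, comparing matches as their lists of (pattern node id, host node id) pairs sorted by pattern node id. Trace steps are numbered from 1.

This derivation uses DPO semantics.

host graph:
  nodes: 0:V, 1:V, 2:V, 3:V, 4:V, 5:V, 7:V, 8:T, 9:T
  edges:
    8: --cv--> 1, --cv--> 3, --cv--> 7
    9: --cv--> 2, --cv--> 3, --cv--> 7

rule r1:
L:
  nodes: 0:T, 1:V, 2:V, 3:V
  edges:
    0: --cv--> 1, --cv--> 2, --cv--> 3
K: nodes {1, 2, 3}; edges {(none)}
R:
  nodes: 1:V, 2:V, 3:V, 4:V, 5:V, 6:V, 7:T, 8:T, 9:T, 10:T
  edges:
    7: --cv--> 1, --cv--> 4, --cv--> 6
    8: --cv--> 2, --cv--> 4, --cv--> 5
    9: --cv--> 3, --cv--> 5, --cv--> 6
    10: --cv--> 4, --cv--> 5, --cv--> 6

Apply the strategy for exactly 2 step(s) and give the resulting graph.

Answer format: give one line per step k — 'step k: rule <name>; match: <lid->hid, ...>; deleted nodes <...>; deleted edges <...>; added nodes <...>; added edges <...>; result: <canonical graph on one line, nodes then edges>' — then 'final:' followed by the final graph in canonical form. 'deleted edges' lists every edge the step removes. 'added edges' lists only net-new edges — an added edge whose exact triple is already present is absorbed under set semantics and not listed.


step 1: rule r1; match: 0->8, 1->1, 2->3, 3->7; deleted nodes 8; deleted edges (8,1,cv); (8,3,cv); (8,7,cv); added nodes 10, 11, 12, 13, 14, 15, 16; added edges (13,1,cv); (13,10,cv); (13,12,cv); (14,3,cv); (14,10,cv); (14,11,cv); (15,7,cv); (15,11,cv); (15,12,cv); (16,10,cv); (16,11,cv); (16,12,cv); result: nodes: 0:V, 1:V, 2:V, 3:V, 4:V, 5:V, 7:V, 9:T, 10:V, 11:V, 12:V, 13:T, 14:T, 15:T, 16:T edges: (9,2,cv); (9,3,cv); (9,7,cv); (13,1,cv); (13,10,cv); (13,12,cv); (14,3,cv); (14,10,cv); (14,11,cv); (15,7,cv); (15,11,cv); (15,12,cv); (16,10,cv); (16,11,cv); (16,12,cv)
step 2: rule r1; match: 0->9, 1->2, 2->3, 3->7; deleted nodes 9; deleted edges (9,2,cv); (9,3,cv); (9,7,cv); added nodes 17, 18, 19, 20, 21, 22, 23; added edges (20,2,cv); (20,17,cv); (20,19,cv); (21,3,cv); (21,17,cv); (21,18,cv); (22,7,cv); (22,18,cv); (22,19,cv); (23,17,cv); (23,18,cv); (23,19,cv); result: nodes: 0:V, 1:V, 2:V, 3:V, 4:V, 5:V, 7:V, 10:V, 11:V, 12:V, 13:T, 14:T, 15:T, 16:T, 17:V, 18:V, 19:V, 20:T, 21:T, 22:T, 23:T edges: (13,1,cv); (13,10,cv); (13,12,cv); (14,3,cv); (14,10,cv); (14,11,cv); (15,7,cv); (15,11,cv); (15,12,cv); (16,10,cv); (16,11,cv); (16,12,cv); (20,2,cv); (20,17,cv); (20,19,cv); (21,3,cv); (21,17,cv); (21,18,cv); (22,7,cv); (22,18,cv); (22,19,cv); (23,17,cv); (23,18,cv); (23,19,cv)
final:
nodes: 0:V, 1:V, 2:V, 3:V, 4:V, 5:V, 7:V, 10:V, 11:V, 12:V, 13:T, 14:T, 15:T, 16:T, 17:V, 18:V, 19:V, 20:T, 21:T, 22:T, 23:T
edges: (13,1,cv); (13,10,cv); (13,12,cv); (14,3,cv); (14,10,cv); (14,11,cv); (15,7,cv); (15,11,cv); (15,12,cv); (16,10,cv); (16,11,cv); (16,12,cv); (20,2,cv); (20,17,cv); (20,19,cv); (21,3,cv); (21,17,cv); (21,18,cv); (22,7,cv); (22,18,cv); (22,19,cv); (23,17,cv); (23,18,cv); (23,19,cv)


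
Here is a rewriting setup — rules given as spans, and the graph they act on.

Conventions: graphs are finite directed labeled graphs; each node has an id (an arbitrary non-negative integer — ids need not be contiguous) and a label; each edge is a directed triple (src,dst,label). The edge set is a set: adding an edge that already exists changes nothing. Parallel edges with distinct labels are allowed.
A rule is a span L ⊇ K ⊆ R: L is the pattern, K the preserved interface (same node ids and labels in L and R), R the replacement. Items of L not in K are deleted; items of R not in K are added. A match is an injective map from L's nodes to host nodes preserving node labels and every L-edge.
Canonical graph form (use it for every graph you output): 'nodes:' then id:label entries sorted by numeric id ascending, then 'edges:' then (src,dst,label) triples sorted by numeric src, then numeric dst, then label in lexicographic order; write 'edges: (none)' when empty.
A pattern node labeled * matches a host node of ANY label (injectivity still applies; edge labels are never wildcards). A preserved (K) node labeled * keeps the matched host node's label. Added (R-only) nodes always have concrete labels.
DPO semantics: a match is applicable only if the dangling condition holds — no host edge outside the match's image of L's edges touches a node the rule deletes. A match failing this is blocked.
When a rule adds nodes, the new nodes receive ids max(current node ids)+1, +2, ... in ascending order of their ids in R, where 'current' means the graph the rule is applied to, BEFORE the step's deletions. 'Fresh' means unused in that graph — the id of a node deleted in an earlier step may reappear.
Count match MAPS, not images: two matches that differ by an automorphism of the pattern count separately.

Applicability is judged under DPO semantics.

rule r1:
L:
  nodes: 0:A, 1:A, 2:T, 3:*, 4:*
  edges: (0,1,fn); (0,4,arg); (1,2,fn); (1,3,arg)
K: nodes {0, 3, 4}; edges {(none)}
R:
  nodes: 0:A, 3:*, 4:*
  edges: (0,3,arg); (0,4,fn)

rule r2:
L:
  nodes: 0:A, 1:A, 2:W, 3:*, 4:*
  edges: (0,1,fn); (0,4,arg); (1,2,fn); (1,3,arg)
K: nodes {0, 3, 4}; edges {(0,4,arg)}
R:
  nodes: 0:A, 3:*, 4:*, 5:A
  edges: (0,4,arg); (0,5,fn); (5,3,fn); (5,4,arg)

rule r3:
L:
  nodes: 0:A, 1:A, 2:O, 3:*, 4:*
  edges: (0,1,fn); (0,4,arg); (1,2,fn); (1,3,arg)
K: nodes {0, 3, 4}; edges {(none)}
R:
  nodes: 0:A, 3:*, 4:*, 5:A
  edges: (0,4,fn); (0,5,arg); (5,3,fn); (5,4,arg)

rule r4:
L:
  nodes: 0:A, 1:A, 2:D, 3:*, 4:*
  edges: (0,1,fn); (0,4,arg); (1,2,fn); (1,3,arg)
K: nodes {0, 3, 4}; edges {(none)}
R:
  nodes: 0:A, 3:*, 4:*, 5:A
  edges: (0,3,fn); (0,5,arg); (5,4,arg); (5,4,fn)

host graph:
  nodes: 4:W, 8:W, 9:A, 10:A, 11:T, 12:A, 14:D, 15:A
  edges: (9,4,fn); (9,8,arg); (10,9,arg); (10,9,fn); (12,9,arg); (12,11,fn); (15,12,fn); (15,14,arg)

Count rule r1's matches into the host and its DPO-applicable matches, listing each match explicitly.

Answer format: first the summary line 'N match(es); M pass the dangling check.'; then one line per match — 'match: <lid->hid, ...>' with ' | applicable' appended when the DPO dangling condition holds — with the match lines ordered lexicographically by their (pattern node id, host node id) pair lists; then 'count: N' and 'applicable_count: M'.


1 match(es); 1 pass the dangling check.
match: 0->15, 1->12, 2->11, 3->9, 4->14 | applicable
count: 1
applicable_count: 1
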